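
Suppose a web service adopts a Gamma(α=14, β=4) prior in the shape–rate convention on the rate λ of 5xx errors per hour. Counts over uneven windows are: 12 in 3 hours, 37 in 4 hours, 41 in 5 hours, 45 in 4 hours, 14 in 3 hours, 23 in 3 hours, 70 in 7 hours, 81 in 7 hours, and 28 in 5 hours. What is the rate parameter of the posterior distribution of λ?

45

Total count: 12 + 37 + 41 + 45 + 14 + 23 + 70 + 81 + 28 = 351.
Total exposure: 3 + 4 + 5 + 4 + 3 + 3 + 7 + 7 + 5 = 41 hours.
Gamma(α, β) with Poisson data over total exposure Σt gives posterior Gamma(α+Σx, β+Σt) = Gamma(365, 45).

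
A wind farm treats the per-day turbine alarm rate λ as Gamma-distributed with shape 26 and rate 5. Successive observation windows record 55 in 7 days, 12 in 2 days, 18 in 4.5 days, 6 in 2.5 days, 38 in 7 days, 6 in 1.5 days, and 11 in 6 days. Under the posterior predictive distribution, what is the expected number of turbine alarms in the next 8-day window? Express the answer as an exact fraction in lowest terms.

2752/71

Total count: 55 + 12 + 18 + 6 + 38 + 6 + 11 = 146.
Total exposure: 7 + 2 + 4.5 + 2.5 + 7 + 1.5 + 6 = 30.5 days.
By Gamma–Poisson conjugacy, the posterior is Gamma(α + Σx, β + Σt) = Gamma(26 + 146, 5 + 30.5) = Gamma(172, 71/2).
Predictive mean over an 8-day window = T·E[λ|data] = 8·172/(71/2) = 2752/71.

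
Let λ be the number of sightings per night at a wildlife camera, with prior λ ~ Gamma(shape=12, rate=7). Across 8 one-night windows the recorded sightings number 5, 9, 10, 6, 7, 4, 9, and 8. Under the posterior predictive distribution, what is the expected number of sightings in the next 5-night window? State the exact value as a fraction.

Total count: 5 + 9 + 10 + 6 + 7 + 4 + 9 + 8 = 58.
Total exposure: 8 nights.
The Gamma prior is conjugate for the Poisson rate, so λ | data ~ Gamma(12+58, 7+8) = Gamma(70, 15).
Predictive mean over a 5-night window = T·E[λ|data] = 5·70/15 = 70/3.

70/3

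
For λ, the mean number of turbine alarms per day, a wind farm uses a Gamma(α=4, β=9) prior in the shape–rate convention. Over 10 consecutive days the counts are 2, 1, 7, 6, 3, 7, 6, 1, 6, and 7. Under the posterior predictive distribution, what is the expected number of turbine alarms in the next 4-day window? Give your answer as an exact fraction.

200/19

Total count: 2 + 1 + 7 + 6 + 3 + 7 + 6 + 1 + 6 + 7 = 46.
Total exposure: 10 days.
By Gamma–Poisson conjugacy, the posterior is Gamma(α + Σx, β + Σt) = Gamma(4 + 46, 9 + 10) = Gamma(50, 19).
Predictive mean over a 4-day window = T·E[λ|data] = 4·50/19 = 200/19.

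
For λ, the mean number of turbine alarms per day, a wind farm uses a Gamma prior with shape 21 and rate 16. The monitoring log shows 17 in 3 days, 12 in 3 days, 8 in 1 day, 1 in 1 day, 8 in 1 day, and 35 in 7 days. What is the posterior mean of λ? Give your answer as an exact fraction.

51/16

Total count: 17 + 12 + 8 + 1 + 8 + 35 = 81.
Total exposure: 3 + 3 + 1 + 1 + 1 + 7 = 16 days.
Posterior: α' = 21 + 81 = 102, β' = 16 + 16 = 32.
Posterior mean = α'/β' = 102/32 = 51/16.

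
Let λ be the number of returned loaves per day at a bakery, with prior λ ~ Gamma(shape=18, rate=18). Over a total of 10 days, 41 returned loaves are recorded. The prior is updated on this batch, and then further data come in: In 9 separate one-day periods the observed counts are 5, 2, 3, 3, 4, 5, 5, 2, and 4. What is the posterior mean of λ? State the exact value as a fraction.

Total count 41 over total exposure 10 days.
After the first batch: Gamma(18 + 41, 18 + 10) = Gamma(59, 28).
Total count: 5 + 2 + 3 + 3 + 4 + 5 + 5 + 2 + 4 = 33.
Total exposure: 9 days.
After the second batch: Gamma(59 + 33, 28 + 9) = Gamma(92, 37).
Posterior mean = α'/β' = 92/37.

92/37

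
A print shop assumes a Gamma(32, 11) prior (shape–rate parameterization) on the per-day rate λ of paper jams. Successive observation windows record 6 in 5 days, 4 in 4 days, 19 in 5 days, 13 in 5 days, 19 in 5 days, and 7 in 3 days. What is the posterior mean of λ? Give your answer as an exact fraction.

50/19

Total count: 6 + 4 + 19 + 13 + 19 + 7 = 68.
Total exposure: 5 + 4 + 5 + 5 + 5 + 3 = 27 days.
By Gamma–Poisson conjugacy, the posterior is Gamma(α + Σx, β + Σt) = Gamma(32 + 68, 11 + 27) = Gamma(100, 38).
Posterior mean = α'/β' = 100/38 = 50/19.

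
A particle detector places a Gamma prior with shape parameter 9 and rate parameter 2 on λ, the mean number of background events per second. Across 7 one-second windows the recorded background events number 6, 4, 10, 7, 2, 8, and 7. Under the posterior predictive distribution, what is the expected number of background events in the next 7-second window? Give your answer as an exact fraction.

Total count: 6 + 4 + 10 + 7 + 2 + 8 + 7 = 44.
Total exposure: 7 seconds.
Posterior: α' = 9 + 44 = 53, β' = 2 + 7 = 9.
Predictive mean over a 7-second window = T·E[λ|data] = 7·53/9 = 371/9.

371/9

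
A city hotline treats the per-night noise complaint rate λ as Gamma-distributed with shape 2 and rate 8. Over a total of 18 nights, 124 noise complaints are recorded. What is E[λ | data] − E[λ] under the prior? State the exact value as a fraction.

239/52

Total count 124 over total exposure 18 nights.
Gamma(α, β) with Poisson data over total exposure Σt gives posterior Gamma(α+Σx, β+Σt) = Gamma(126, 26).
Posterior mean = 126/26 = 63/13; prior mean = 2/8 = 1/4. Difference = 63/13 − 1/4 = 239/52.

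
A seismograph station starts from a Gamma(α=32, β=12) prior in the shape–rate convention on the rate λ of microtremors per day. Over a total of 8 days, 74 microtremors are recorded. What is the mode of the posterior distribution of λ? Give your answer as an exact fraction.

21/4

Total count 74 over total exposure 8 days.
The Gamma prior is conjugate for the Poisson rate, so λ | data ~ Gamma(32+74, 12+8) = Gamma(106, 20).
Posterior mode = (α'−1)/β' = 105/20 = 21/4.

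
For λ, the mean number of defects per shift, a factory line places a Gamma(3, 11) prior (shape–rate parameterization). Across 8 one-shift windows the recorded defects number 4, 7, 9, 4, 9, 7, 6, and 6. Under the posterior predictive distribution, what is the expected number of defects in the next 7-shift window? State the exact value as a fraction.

Total count: 4 + 7 + 9 + 4 + 9 + 7 + 6 + 6 = 52.
Total exposure: 8 shifts.
By Gamma–Poisson conjugacy, the posterior is Gamma(α + Σx, β + Σt) = Gamma(3 + 52, 11 + 8) = Gamma(55, 19).
Predictive mean over a 7-shift window = T·E[λ|data] = 7·55/19 = 385/19.

385/19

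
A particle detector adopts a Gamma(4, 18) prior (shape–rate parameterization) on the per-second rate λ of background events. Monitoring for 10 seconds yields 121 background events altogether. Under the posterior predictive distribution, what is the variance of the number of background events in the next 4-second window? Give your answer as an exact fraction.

1000/49

Total count 121 over total exposure 10 seconds.
Conjugate update: add total count to the shape and total exposure to the rate, giving Gamma(125, 28).
The posterior predictive for a window of length T is Negative Binomial with variance T·α'·(β'+T)/β'² = 4·125·32/784 = 1000/49.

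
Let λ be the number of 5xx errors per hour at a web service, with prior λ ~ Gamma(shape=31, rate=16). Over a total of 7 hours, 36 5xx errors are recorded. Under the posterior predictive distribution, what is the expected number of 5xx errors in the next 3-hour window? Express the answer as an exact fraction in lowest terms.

Total count 36 over total exposure 7 hours.
The Gamma prior is conjugate for the Poisson rate, so λ | data ~ Gamma(31+36, 16+7) = Gamma(67, 23).
Predictive mean over a 3-hour window = T·E[λ|data] = 3·67/23 = 201/23.

201/23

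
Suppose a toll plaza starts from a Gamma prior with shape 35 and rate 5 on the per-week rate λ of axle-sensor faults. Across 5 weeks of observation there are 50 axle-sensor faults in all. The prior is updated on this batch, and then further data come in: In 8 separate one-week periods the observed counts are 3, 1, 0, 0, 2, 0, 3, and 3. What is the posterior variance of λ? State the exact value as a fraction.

97/324

Total count 50 over total exposure 5 weeks.
After the first batch: Gamma(35 + 50, 5 + 5) = Gamma(85, 10).
Total count: 3 + 1 + 0 + 0 + 2 + 0 + 3 + 3 = 12.
Total exposure: 8 weeks.
After the second batch: Gamma(85 + 12, 10 + 8) = Gamma(97, 18).
Posterior variance = α'/β'² = 97/324.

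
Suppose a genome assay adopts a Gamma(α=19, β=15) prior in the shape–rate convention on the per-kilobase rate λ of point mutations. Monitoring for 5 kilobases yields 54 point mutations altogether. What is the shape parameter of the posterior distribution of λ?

Total count 54 over total exposure 5 kilobases.
Conjugate update: add total count to the shape and total exposure to the rate, giving Gamma(73, 20).

73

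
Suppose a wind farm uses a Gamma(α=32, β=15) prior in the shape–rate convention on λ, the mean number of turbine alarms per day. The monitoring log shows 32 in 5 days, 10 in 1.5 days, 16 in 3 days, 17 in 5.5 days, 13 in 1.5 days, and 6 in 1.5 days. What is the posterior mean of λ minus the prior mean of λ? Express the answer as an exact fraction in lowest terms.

278/165

Total count: 32 + 10 + 16 + 17 + 13 + 6 = 94.
Total exposure: 5 + 1.5 + 3 + 5.5 + 1.5 + 1.5 = 18 days.
Gamma(α, β) with Poisson data over total exposure Σt gives posterior Gamma(α+Σx, β+Σt) = Gamma(126, 33).
Posterior mean = 126/33 = 42/11; prior mean = 32/15 = 32/15. Difference = 42/11 − 32/15 = 278/165.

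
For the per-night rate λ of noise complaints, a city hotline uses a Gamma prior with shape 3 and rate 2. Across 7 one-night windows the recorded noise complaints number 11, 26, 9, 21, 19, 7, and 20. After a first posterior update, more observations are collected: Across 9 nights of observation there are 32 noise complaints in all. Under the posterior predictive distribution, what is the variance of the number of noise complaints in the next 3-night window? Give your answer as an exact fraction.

259/9

Total count: 11 + 26 + 9 + 21 + 19 + 7 + 20 = 113.
Total exposure: 7 nights.
After the first batch: Gamma(3 + 113, 2 + 7) = Gamma(116, 9).
Total count 32 over total exposure 9 nights.
After the second batch: Gamma(116 + 32, 9 + 9) = Gamma(148, 18).
The posterior predictive for a window of length T is Negative Binomial with variance T·α'·(β'+T)/β'² = 3·148·21/324 = 259/9.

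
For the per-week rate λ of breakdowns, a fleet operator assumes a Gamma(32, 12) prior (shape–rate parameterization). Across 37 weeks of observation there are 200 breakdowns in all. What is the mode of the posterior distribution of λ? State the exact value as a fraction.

Total count 200 over total exposure 37 weeks.
The Gamma prior is conjugate for the Poisson rate, so λ | data ~ Gamma(32+200, 12+37) = Gamma(232, 49).
Posterior mode = (α'−1)/β' = 231/49 = 33/7.

33/7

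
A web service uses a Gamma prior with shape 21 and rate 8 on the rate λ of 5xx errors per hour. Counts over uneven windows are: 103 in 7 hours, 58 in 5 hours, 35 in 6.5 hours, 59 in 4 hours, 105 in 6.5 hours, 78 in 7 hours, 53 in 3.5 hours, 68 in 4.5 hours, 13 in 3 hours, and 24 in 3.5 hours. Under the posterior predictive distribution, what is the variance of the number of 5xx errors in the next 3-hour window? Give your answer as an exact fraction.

Total count: 103 + 58 + 35 + 59 + 105 + 78 + 53 + 68 + 13 + 24 = 596.
Total exposure: 7 + 5 + 6.5 + 4 + 6.5 + 7 + 3.5 + 4.5 + 3 + 3.5 = 50.5 hours.
Posterior: α' = 21 + 596 = 617, β' = 8 + 50.5 = 117/2.
The posterior predictive for a window of length T is Negative Binomial with variance T·α'·(β'+T)/β'² = 3·617·(123/2)/(13689/4) = 50594/1521.

50594/1521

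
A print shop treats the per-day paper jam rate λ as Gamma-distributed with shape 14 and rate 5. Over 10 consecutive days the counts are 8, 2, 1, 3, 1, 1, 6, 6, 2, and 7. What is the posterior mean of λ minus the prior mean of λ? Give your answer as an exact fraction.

Total count: 8 + 2 + 1 + 3 + 1 + 1 + 6 + 6 + 2 + 7 = 37.
Total exposure: 10 days.
By Gamma–Poisson conjugacy, the posterior is Gamma(α + Σx, β + Σt) = Gamma(14 + 37, 5 + 10) = Gamma(51, 15).
Posterior mean = 51/15 = 17/5; prior mean = 14/5 = 14/5. Difference = 17/5 − 14/5 = 3/5.

3/5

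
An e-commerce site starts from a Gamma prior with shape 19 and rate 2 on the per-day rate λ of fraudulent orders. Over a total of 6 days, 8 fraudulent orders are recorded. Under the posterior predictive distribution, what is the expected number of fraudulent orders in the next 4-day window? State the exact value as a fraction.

27/2

Total count 8 over total exposure 6 days.
Conjugate update: add total count to the shape and total exposure to the rate, giving Gamma(27, 8).
Predictive mean over a 4-day window = T·E[λ|data] = 4·27/8 = 27/2.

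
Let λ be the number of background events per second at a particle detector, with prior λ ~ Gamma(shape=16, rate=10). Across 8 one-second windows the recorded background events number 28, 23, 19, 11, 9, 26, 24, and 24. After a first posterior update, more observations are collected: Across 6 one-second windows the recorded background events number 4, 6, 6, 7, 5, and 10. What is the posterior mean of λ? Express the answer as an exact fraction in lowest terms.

Total count: 28 + 23 + 19 + 11 + 9 + 26 + 24 + 24 = 164.
Total exposure: 8 seconds.
After the first batch: Gamma(16 + 164, 10 + 8) = Gamma(180, 18).
Total count: 4 + 6 + 6 + 7 + 5 + 10 = 38.
Total exposure: 6 seconds.
After the second batch: Gamma(180 + 38, 18 + 6) = Gamma(218, 24).
Posterior mean = α'/β' = 218/24 = 109/12.

109/12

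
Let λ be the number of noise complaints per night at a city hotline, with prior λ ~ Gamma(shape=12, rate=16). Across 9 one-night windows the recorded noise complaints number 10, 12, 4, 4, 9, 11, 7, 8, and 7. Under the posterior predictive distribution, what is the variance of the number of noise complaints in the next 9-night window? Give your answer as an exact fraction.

Total count: 10 + 12 + 4 + 4 + 9 + 11 + 7 + 8 + 7 = 72.
Total exposure: 9 nights.
The Gamma prior is conjugate for the Poisson rate, so λ | data ~ Gamma(12+72, 16+9) = Gamma(84, 25).
The posterior predictive for a window of length T is Negative Binomial with variance T·α'·(β'+T)/β'² = 9·84·34/625 = 25704/625.

25704/625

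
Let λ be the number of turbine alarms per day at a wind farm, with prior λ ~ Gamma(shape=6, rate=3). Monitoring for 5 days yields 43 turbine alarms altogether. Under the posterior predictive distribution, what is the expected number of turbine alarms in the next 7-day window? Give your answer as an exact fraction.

Total count 43 over total exposure 5 days.
Posterior: α' = 6 + 43 = 49, β' = 3 + 5 = 8.
Predictive mean over a 7-day window = T·E[λ|data] = 7·49/8 = 343/8.

343/8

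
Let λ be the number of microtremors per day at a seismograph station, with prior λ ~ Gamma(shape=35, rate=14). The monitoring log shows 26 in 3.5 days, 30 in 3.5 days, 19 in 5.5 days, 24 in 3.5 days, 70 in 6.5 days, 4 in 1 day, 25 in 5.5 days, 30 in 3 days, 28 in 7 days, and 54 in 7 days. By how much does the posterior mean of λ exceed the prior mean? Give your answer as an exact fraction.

13/4

Total count: 26 + 30 + 19 + 24 + 70 + 4 + 25 + 30 + 28 + 54 = 310.
Total exposure: 3.5 + 3.5 + 5.5 + 3.5 + 6.5 + 1 + 5.5 + 3 + 7 + 7 = 46 days.
Gamma(α, β) with Poisson data over total exposure Σt gives posterior Gamma(α+Σx, β+Σt) = Gamma(345, 60).
Posterior mean = 345/60 = 23/4; prior mean = 35/14 = 5/2. Difference = 23/4 − 5/2 = 13/4.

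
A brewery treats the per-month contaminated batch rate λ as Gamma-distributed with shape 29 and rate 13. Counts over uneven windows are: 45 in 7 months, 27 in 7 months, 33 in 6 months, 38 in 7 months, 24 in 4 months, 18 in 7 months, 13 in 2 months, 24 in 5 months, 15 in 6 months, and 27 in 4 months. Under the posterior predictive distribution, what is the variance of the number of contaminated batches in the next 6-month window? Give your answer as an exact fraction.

Total count: 45 + 27 + 33 + 38 + 24 + 18 + 13 + 24 + 15 + 27 = 264.
Total exposure: 7 + 7 + 6 + 7 + 4 + 7 + 2 + 5 + 6 + 4 = 55 months.
Gamma(α, β) with Poisson data over total exposure Σt gives posterior Gamma(α+Σx, β+Σt) = Gamma(293, 68).
The posterior predictive for a window of length T is Negative Binomial with variance T·α'·(β'+T)/β'² = 6·293·74/4624 = 32523/1156.

32523/1156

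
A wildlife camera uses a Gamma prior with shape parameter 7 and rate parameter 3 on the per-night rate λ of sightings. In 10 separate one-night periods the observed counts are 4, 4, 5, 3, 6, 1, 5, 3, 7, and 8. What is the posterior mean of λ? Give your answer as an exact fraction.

53/13

Total count: 4 + 4 + 5 + 3 + 6 + 1 + 5 + 3 + 7 + 8 = 46.
Total exposure: 10 nights.
By Gamma–Poisson conjugacy, the posterior is Gamma(α + Σx, β + Σt) = Gamma(7 + 46, 3 + 10) = Gamma(53, 13).
Posterior mean = α'/β' = 53/13.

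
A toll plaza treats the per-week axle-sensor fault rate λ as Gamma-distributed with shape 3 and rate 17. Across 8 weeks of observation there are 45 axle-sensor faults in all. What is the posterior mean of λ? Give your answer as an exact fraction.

48/25

Total count 45 over total exposure 8 weeks.
The Gamma prior is conjugate for the Poisson rate, so λ | data ~ Gamma(3+45, 17+8) = Gamma(48, 25).
Posterior mean = α'/β' = 48/25.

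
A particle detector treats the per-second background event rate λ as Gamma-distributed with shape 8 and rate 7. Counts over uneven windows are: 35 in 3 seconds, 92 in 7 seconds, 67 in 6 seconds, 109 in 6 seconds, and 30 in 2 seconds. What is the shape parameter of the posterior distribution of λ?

Total count: 35 + 92 + 67 + 109 + 30 = 333.
Total exposure: 3 + 7 + 6 + 6 + 2 = 24 seconds.
Conjugate update: add total count to the shape and total exposure to the rate, giving Gamma(341, 31).

341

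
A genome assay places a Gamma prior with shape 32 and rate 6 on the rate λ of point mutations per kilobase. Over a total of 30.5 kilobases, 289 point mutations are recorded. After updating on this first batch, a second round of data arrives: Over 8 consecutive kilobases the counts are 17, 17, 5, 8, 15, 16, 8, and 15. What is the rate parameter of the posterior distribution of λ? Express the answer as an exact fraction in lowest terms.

89/2

Total count 289 over total exposure 30.5 kilobases.
After the first batch: Gamma(32 + 289, 6 + 30.5) = Gamma(321, 73/2).
Total count: 17 + 17 + 5 + 8 + 15 + 16 + 8 + 15 = 101.
Total exposure: 8 kilobases.
After the second batch: Gamma(321 + 101, 73/2 + 8) = Gamma(422, 89/2).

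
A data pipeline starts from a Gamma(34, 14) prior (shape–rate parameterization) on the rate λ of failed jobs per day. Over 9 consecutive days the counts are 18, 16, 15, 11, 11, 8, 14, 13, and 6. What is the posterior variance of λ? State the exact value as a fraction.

Total count: 18 + 16 + 15 + 11 + 11 + 8 + 14 + 13 + 6 = 112.
Total exposure: 9 days.
Posterior: α' = 34 + 112 = 146, β' = 14 + 9 = 23.
Posterior variance = α'/β'² = 146/529.

146/529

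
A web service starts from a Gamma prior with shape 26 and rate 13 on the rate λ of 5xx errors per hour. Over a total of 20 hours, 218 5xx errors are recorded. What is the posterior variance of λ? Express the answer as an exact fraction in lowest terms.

244/1089

Total count 218 over total exposure 20 hours.
Conjugate update: add total count to the shape and total exposure to the rate, giving Gamma(244, 33).
Posterior variance = α'/β'² = 244/1089.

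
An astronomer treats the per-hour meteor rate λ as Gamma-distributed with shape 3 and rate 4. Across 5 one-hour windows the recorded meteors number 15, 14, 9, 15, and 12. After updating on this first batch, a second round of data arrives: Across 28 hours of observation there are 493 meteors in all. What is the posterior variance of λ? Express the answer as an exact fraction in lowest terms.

561/1369

Total count: 15 + 14 + 9 + 15 + 12 = 65.
Total exposure: 5 hours.
After the first batch: Gamma(3 + 65, 4 + 5) = Gamma(68, 9).
Total count 493 over total exposure 28 hours.
After the second batch: Gamma(68 + 493, 9 + 28) = Gamma(561, 37).
Posterior variance = α'/β'² = 561/1369.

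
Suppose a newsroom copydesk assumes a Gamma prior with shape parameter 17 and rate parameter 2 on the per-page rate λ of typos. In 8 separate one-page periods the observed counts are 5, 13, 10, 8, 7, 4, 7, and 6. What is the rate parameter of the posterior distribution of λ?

10

Total count: 5 + 13 + 10 + 8 + 7 + 4 + 7 + 6 = 60.
Total exposure: 8 pages.
By Gamma–Poisson conjugacy, the posterior is Gamma(α + Σx, β + Σt) = Gamma(17 + 60, 2 + 8) = Gamma(77, 10).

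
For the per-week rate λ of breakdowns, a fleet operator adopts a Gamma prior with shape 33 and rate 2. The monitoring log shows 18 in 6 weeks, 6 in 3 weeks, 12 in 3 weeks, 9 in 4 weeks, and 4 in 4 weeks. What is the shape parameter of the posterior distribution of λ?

Total count: 18 + 6 + 12 + 9 + 4 = 49.
Total exposure: 6 + 3 + 3 + 4 + 4 = 20 weeks.
Conjugate update: add total count to the shape and total exposure to the rate, giving Gamma(82, 22).

82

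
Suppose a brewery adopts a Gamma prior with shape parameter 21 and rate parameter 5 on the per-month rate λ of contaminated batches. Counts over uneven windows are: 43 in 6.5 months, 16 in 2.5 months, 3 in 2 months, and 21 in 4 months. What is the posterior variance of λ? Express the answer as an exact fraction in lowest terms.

13/50

Total count: 43 + 16 + 3 + 21 = 83.
Total exposure: 6.5 + 2.5 + 2 + 4 = 15 months.
Gamma(α, β) with Poisson data over total exposure Σt gives posterior Gamma(α+Σx, β+Σt) = Gamma(104, 20).
Posterior variance = α'/β'² = 104/400 = 13/50.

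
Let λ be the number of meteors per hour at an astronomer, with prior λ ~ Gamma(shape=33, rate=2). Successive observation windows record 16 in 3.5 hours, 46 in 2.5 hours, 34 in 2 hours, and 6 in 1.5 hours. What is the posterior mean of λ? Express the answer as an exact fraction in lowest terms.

Total count: 16 + 46 + 34 + 6 = 102.
Total exposure: 3.5 + 2.5 + 2 + 1.5 = 9.5 hours.
Conjugate update: add total count to the shape and total exposure to the rate, giving Gamma(135, 23/2).
Posterior mean = α'/β' = 135/(23/2) = 270/23.

270/23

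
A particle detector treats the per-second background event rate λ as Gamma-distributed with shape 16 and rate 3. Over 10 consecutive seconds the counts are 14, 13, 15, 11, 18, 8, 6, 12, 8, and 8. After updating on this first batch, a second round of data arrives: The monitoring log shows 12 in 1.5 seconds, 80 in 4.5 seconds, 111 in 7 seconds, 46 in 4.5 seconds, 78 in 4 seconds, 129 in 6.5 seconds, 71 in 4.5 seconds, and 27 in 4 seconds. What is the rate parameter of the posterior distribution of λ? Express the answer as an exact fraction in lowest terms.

99/2

Total count: 14 + 13 + 15 + 11 + 18 + 8 + 6 + 12 + 8 + 8 = 113.
Total exposure: 10 seconds.
After the first batch: Gamma(16 + 113, 3 + 10) = Gamma(129, 13).
Total count: 12 + 80 + 111 + 46 + 78 + 129 + 71 + 27 = 554.
Total exposure: 1.5 + 4.5 + 7 + 4.5 + 4 + 6.5 + 4.5 + 4 = 36.5 seconds.
After the second batch: Gamma(129 + 554, 13 + 36.5) = Gamma(683, 99/2).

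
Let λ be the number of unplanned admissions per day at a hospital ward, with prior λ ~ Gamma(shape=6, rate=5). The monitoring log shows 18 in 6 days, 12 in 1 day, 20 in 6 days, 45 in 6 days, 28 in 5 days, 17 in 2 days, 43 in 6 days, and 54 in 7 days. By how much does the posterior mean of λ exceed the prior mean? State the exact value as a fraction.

951/220

Total count: 18 + 12 + 20 + 45 + 28 + 17 + 43 + 54 = 237.
Total exposure: 6 + 1 + 6 + 6 + 5 + 2 + 6 + 7 = 39 days.
Posterior: α' = 6 + 237 = 243, β' = 5 + 39 = 44.
Posterior mean = 243/44 = 243/44; prior mean = 6/5 = 6/5. Difference = 243/44 − 6/5 = 951/220.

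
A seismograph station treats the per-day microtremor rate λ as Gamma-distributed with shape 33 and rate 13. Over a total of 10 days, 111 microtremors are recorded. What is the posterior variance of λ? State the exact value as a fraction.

Total count 111 over total exposure 10 days.
Posterior: α' = 33 + 111 = 144, β' = 13 + 10 = 23.
Posterior variance = α'/β'² = 144/529.

144/529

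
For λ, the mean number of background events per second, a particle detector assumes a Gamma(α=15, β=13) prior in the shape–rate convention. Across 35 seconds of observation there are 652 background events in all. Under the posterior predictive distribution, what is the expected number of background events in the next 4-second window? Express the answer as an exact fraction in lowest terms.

Total count 652 over total exposure 35 seconds.
Conjugate update: add total count to the shape and total exposure to the rate, giving Gamma(667, 48).
Predictive mean over a 4-second window = T·E[λ|data] = 4·667/48 = 667/12.

667/12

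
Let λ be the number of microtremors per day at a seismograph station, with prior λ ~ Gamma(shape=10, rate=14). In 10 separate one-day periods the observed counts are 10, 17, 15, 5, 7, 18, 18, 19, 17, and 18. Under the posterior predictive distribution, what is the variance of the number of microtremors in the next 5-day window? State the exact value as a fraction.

Total count: 10 + 17 + 15 + 5 + 7 + 18 + 18 + 19 + 17 + 18 = 144.
Total exposure: 10 days.
Posterior: α' = 10 + 144 = 154, β' = 14 + 10 = 24.
The posterior predictive for a window of length T is Negative Binomial with variance T·α'·(β'+T)/β'² = 5·154·29/576 = 11165/288.

11165/288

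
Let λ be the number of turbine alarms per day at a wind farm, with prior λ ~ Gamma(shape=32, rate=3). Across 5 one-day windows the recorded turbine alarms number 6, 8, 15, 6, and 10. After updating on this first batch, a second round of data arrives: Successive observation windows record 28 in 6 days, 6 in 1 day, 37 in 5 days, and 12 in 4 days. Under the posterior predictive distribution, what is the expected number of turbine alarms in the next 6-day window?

40

Total count: 6 + 8 + 15 + 6 + 10 = 45.
Total exposure: 5 days.
After the first batch: Gamma(32 + 45, 3 + 5) = Gamma(77, 8).
Total count: 28 + 6 + 37 + 12 = 83.
Total exposure: 6 + 1 + 5 + 4 = 16 days.
After the second batch: Gamma(77 + 83, 8 + 16) = Gamma(160, 24).
Predictive mean over a 6-day window = T·E[λ|data] = 6·160/24 = 40.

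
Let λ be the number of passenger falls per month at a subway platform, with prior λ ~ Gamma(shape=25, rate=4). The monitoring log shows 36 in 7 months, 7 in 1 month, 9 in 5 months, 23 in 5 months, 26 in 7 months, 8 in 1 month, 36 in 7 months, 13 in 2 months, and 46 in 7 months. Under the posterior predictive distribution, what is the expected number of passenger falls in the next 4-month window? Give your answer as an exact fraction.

458/23

Total count: 36 + 7 + 9 + 23 + 26 + 8 + 36 + 13 + 46 = 204.
Total exposure: 7 + 1 + 5 + 5 + 7 + 1 + 7 + 2 + 7 = 42 months.
Gamma(α, β) with Poisson data over total exposure Σt gives posterior Gamma(α+Σx, β+Σt) = Gamma(229, 46).
Predictive mean over a 4-month window = T·E[λ|data] = 4·229/46 = 458/23.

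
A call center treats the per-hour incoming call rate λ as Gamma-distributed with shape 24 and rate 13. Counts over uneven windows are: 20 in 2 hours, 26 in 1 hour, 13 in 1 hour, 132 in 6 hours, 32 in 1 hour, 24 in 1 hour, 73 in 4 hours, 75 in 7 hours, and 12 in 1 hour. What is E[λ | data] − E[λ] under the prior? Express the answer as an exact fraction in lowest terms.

Total count: 20 + 26 + 13 + 132 + 32 + 24 + 73 + 75 + 12 = 407.
Total exposure: 2 + 1 + 1 + 6 + 1 + 1 + 4 + 7 + 1 = 24 hours.
The Gamma prior is conjugate for the Poisson rate, so λ | data ~ Gamma(24+407, 13+24) = Gamma(431, 37).
Posterior mean = 431/37 = 431/37; prior mean = 24/13 = 24/13. Difference = 431/37 − 24/13 = 4715/481.

4715/481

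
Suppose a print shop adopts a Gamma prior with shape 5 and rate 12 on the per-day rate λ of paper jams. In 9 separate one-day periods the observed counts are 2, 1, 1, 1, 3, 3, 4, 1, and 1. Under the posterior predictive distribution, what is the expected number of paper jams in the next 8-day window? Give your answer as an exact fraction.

Total count: 2 + 1 + 1 + 1 + 3 + 3 + 4 + 1 + 1 = 17.
Total exposure: 9 days.
The Gamma prior is conjugate for the Poisson rate, so λ | data ~ Gamma(5+17, 12+9) = Gamma(22, 21).
Predictive mean over an 8-day window = T·E[λ|data] = 8·22/21 = 176/21.

176/21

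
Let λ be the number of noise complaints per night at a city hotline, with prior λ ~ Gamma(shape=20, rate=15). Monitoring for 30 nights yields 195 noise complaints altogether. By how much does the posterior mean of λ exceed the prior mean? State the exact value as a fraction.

Total count 195 over total exposure 30 nights.
By Gamma–Poisson conjugacy, the posterior is Gamma(α + Σx, β + Σt) = Gamma(20 + 195, 15 + 30) = Gamma(215, 45).
Posterior mean = 215/45 = 43/9; prior mean = 20/15 = 4/3. Difference = 43/9 − 4/3 = 31/9.

31/9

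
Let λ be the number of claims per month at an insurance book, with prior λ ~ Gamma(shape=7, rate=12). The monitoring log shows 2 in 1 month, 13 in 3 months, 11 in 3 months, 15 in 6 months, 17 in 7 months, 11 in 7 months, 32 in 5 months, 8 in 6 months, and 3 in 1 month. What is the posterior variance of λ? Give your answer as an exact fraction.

Total count: 2 + 13 + 11 + 15 + 17 + 11 + 32 + 8 + 3 = 112.
Total exposure: 1 + 3 + 3 + 6 + 7 + 7 + 5 + 6 + 1 = 39 months.
Conjugate update: add total count to the shape and total exposure to the rate, giving Gamma(119, 51).
Posterior variance = α'/β'² = 119/2601 = 7/153.

7/153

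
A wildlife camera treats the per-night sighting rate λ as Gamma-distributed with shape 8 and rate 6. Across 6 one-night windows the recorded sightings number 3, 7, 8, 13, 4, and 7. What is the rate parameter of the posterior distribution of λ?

Total count: 3 + 7 + 8 + 13 + 4 + 7 = 42.
Total exposure: 6 nights.
Conjugate update: add total count to the shape and total exposure to the rate, giving Gamma(50, 12).

12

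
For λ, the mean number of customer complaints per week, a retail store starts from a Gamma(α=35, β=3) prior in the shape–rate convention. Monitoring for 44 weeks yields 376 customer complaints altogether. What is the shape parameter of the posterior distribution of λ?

Total count 376 over total exposure 44 weeks.
By Gamma–Poisson conjugacy, the posterior is Gamma(α + Σx, β + Σt) = Gamma(35 + 376, 3 + 44) = Gamma(411, 47).

411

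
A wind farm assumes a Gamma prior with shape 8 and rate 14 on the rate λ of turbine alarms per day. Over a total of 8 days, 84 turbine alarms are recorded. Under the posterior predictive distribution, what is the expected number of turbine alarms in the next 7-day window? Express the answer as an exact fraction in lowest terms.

Total count 84 over total exposure 8 days.
The Gamma prior is conjugate for the Poisson rate, so λ | data ~ Gamma(8+84, 14+8) = Gamma(92, 22).
Predictive mean over a 7-day window = T·E[λ|data] = 7·92/22 = 322/11.

322/11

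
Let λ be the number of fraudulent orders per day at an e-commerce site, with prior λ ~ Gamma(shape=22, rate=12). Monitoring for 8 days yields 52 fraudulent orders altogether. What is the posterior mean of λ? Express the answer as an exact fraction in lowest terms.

Total count 52 over total exposure 8 days.
The Gamma prior is conjugate for the Poisson rate, so λ | data ~ Gamma(22+52, 12+8) = Gamma(74, 20).
Posterior mean = α'/β' = 74/20 = 37/10.

37/10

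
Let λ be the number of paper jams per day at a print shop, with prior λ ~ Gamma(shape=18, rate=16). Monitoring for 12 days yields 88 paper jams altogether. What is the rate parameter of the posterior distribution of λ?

28

Total count 88 over total exposure 12 days.
Conjugate update: add total count to the shape and total exposure to the rate, giving Gamma(106, 28).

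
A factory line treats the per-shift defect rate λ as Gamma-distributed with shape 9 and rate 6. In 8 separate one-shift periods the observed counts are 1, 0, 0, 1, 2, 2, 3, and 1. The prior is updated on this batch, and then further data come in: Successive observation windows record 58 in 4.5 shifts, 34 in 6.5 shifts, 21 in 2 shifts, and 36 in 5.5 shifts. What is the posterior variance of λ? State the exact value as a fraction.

Total count: 1 + 0 + 0 + 1 + 2 + 2 + 3 + 1 = 10.
Total exposure: 8 shifts.
After the first batch: Gamma(9 + 10, 6 + 8) = Gamma(19, 14).
Total count: 58 + 34 + 21 + 36 = 149.
Total exposure: 4.5 + 6.5 + 2 + 5.5 = 18.5 shifts.
After the second batch: Gamma(19 + 149, 14 + 18.5) = Gamma(168, 65/2).
Posterior variance = α'/β'² = 168/(4225/4) = 672/4225.

672/4225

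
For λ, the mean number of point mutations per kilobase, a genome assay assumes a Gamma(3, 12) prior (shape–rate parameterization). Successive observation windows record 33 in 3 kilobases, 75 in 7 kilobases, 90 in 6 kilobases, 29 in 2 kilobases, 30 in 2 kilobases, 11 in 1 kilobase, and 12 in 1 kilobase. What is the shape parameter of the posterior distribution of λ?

283

Total count: 33 + 75 + 90 + 29 + 30 + 11 + 12 = 280.
Total exposure: 3 + 7 + 6 + 2 + 2 + 1 + 1 = 22 kilobases.
Posterior: α' = 3 + 280 = 283, β' = 12 + 22 = 34.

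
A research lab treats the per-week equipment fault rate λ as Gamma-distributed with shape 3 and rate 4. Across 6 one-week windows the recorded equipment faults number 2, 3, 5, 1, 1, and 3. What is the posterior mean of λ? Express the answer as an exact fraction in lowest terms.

9/5

Total count: 2 + 3 + 5 + 1 + 1 + 3 = 15.
Total exposure: 6 weeks.
By Gamma–Poisson conjugacy, the posterior is Gamma(α + Σx, β + Σt) = Gamma(3 + 15, 4 + 6) = Gamma(18, 10).
Posterior mean = α'/β' = 18/10 = 9/5.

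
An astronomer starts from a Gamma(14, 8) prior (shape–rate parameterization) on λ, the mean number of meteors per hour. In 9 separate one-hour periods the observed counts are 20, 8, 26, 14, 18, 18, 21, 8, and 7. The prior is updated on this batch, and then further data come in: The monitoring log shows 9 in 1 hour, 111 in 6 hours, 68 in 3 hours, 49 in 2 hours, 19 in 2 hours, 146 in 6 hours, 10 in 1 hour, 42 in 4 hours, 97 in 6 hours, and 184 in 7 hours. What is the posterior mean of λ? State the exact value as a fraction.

Total count: 20 + 8 + 26 + 14 + 18 + 18 + 21 + 8 + 7 = 140.
Total exposure: 9 hours.
After the first batch: Gamma(14 + 140, 8 + 9) = Gamma(154, 17).
Total count: 9 + 111 + 68 + 49 + 19 + 146 + 10 + 42 + 97 + 184 = 735.
Total exposure: 1 + 6 + 3 + 2 + 2 + 6 + 1 + 4 + 6 + 7 = 38 hours.
After the second batch: Gamma(154 + 735, 17 + 38) = Gamma(889, 55).
Posterior mean = α'/β' = 889/55.

889/55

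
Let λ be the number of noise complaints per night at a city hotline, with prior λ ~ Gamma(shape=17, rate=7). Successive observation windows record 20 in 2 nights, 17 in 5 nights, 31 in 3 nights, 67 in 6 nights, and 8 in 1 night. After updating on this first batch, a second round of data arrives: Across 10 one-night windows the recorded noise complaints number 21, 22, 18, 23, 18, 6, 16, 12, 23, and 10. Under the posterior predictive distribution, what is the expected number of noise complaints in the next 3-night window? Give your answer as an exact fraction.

987/34

Total count: 20 + 17 + 31 + 67 + 8 = 143.
Total exposure: 2 + 5 + 3 + 6 + 1 = 17 nights.
After the first batch: Gamma(17 + 143, 7 + 17) = Gamma(160, 24).
Total count: 21 + 22 + 18 + 23 + 18 + 6 + 16 + 12 + 23 + 10 = 169.
Total exposure: 10 nights.
After the second batch: Gamma(160 + 169, 24 + 10) = Gamma(329, 34).
Predictive mean over a 3-night window = T·E[λ|data] = 3·329/34 = 987/34.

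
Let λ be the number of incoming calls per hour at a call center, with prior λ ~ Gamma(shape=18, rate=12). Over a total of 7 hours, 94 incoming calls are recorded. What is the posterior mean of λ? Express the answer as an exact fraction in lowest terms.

112/19

Total count 94 over total exposure 7 hours.
Posterior: α' = 18 + 94 = 112, β' = 12 + 7 = 19.
Posterior mean = α'/β' = 112/19.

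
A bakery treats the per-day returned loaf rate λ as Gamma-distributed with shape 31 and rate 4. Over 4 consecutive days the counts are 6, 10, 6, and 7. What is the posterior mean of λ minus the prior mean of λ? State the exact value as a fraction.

-1/4

Total count: 6 + 10 + 6 + 7 = 29.
Total exposure: 4 days.
The Gamma prior is conjugate for the Poisson rate, so λ | data ~ Gamma(31+29, 4+4) = Gamma(60, 8).
Posterior mean = 60/8 = 15/2; prior mean = 31/4 = 31/4. Difference = 15/2 − 31/4 = -1/4.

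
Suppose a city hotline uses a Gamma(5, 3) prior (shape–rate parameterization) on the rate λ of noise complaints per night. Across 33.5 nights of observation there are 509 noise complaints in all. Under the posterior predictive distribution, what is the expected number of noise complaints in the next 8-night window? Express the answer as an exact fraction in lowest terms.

Total count 509 over total exposure 33.5 nights.
By Gamma–Poisson conjugacy, the posterior is Gamma(α + Σx, β + Σt) = Gamma(5 + 509, 3 + 33.5) = Gamma(514, 73/2).
Predictive mean over an 8-night window = T·E[λ|data] = 8·514/(73/2) = 8224/73.

8224/73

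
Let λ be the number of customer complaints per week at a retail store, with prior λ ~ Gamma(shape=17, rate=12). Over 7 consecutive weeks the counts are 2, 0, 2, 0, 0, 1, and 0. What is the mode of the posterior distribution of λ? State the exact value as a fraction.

21/19

Total count: 2 + 0 + 2 + 0 + 0 + 1 + 0 = 5.
Total exposure: 7 weeks.
Gamma(α, β) with Poisson data over total exposure Σt gives posterior Gamma(α+Σx, β+Σt) = Gamma(22, 19).
Posterior mode = (α'−1)/β' = 21/19.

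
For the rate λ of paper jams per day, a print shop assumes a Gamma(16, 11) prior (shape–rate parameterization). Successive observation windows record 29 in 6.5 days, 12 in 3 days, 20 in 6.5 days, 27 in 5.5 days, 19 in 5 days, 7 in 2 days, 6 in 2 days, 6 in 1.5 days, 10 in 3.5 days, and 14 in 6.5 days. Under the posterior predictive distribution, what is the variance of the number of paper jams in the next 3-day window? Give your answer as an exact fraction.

Total count: 29 + 12 + 20 + 27 + 19 + 7 + 6 + 6 + 10 + 14 = 150.
Total exposure: 6.5 + 3 + 6.5 + 5.5 + 5 + 2 + 2 + 1.5 + 3.5 + 6.5 = 42 days.
Posterior: α' = 16 + 150 = 166, β' = 11 + 42 = 53.
The posterior predictive for a window of length T is Negative Binomial with variance T·α'·(β'+T)/β'² = 3·166·56/2809 = 27888/2809.

27888/2809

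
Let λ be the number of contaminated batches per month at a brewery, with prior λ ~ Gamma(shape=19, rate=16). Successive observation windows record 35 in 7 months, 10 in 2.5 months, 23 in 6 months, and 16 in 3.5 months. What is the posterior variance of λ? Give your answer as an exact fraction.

103/1225

Total count: 35 + 10 + 23 + 16 = 84.
Total exposure: 7 + 2.5 + 6 + 3.5 = 19 months.
Conjugate update: add total count to the shape and total exposure to the rate, giving Gamma(103, 35).
Posterior variance = α'/β'² = 103/1225.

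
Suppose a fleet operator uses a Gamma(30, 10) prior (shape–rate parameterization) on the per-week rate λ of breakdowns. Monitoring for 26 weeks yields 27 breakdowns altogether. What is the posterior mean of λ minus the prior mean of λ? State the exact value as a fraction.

Total count 27 over total exposure 26 weeks.
By Gamma–Poisson conjugacy, the posterior is Gamma(α + Σx, β + Σt) = Gamma(30 + 27, 10 + 26) = Gamma(57, 36).
Posterior mean = 57/36 = 19/12; prior mean = 30/10 = 3. Difference = 19/12 − 3 = -17/12.

-17/12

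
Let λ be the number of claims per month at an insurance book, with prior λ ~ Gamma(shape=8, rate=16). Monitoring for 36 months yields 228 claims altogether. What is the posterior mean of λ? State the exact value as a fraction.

59/13

Total count 228 over total exposure 36 months.
The Gamma prior is conjugate for the Poisson rate, so λ | data ~ Gamma(8+228, 16+36) = Gamma(236, 52).
Posterior mean = α'/β' = 236/52 = 59/13.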